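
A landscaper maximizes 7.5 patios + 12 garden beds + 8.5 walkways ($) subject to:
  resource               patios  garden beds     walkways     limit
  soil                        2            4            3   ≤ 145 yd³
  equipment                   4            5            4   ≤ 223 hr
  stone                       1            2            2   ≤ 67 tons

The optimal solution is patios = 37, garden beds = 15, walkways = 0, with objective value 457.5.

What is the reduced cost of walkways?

-2.5

Binding: equipment and stone. Non-binding: soil (11 unused).
Since soil is not tight, its dual is 0.
Dual feasibility on the basic columns requires 4·y_equipment + 1·y_stone = 7.5, 5·y_equipment + 2·y_stone = 12.
Solving: y_equipment = 1, y_stone = 3.5.
Reduced cost of walkways: c₃ − yᵀa₃ = 8.5 − (1·4 + 3.5·2) = 8.5 − 11 = -2.5.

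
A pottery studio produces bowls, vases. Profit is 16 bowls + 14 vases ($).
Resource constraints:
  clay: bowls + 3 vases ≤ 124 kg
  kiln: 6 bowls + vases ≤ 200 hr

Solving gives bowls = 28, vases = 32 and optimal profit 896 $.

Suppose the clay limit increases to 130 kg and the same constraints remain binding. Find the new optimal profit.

Check each constraint at x*: clay 124/124 (tight); kiln 200/200 (tight).
From A_Bᵀ y = c: 1·y_clay + 6·y_kiln = 16; 3·y_clay + 1·y_kiln = 14.
This yields shadow prices y_clay = 4, y_kiln = 2.
Δz = y_clay·Δb = 4 × (6) = 24, so new z* = 896 + 24 = 920.

920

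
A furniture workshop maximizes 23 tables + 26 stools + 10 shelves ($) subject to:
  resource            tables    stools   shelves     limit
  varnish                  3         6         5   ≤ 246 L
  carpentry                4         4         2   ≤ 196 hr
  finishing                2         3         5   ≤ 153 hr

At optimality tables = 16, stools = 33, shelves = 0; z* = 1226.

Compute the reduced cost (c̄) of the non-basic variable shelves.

-5

Binding: varnish and carpentry. Non-binding: finishing (22 unused).
Since finishing is not tight, its dual is 0.
From A_Bᵀ y = c: 3·y_varnish + 4·y_carpentry = 23; 6·y_varnish + 4·y_carpentry = 26.
This yields shadow prices y_varnish = 1, y_carpentry = 5.
Reduced cost of shelves: c₃ − yᵀa₃ = 10 − (1·5 + 5·2) = 10 − 15 = -5.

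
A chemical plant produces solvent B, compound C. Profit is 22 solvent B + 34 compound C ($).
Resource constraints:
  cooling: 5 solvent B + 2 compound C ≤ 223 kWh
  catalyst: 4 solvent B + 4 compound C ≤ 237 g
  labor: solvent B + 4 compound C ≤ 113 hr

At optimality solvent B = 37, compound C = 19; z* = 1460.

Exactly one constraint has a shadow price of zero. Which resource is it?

catalyst

cooling: 223/223 (binding)
catalyst: 224/237 (slack 13)
labor: 113/113 (binding)
By complementary slackness, a constraint with positive slack has shadow price 0 → catalyst.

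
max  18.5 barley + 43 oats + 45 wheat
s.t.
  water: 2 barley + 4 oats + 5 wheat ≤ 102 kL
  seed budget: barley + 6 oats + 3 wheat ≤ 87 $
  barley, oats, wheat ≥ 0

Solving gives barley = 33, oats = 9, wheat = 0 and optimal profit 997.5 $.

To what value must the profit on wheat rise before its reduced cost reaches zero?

47

Both water and seed budget are binding at x*.
From A_Bᵀ y = c: 2·y_water + 1·y_seed budget = 18.5; 4·y_water + 6·y_seed budget = 43.
This yields shadow prices y_water = 8.5, y_seed budget = 1.5.
wheat enters the basis when its profit ≥ yᵀa₃ = 8.5·5 + 1.5·3 = 47.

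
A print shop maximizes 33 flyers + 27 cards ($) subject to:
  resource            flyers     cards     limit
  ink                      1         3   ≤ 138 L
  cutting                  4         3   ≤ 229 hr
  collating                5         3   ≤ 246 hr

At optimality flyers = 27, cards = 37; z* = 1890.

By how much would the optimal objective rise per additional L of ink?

3

At the optimum: ink uses 138 of 138 (binding); cutting uses 219 of 229 (slack = 10); collating uses 246 of 246 (binding).
Slack constraints have shadow price 0 (complementary slackness).
The binding rows give the dual system: 1·y_ink + 5·y_collating = 33 and 3·y_ink + 3·y_collating = 27.
This yields shadow prices y_ink = 3, y_collating = 6.
Shadow price of ink = 3.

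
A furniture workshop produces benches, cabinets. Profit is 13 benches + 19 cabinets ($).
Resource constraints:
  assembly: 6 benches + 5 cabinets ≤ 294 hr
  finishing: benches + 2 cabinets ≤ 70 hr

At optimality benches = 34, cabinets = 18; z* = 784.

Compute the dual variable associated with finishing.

Both assembly and finishing are binding at x*.
Dual feasibility on the basic columns requires 6·y_assembly + 1·y_finishing = 13, 5·y_assembly + 2·y_finishing = 19.
This yields shadow prices y_assembly = 1, y_finishing = 7.
Shadow price of finishing = 7.

7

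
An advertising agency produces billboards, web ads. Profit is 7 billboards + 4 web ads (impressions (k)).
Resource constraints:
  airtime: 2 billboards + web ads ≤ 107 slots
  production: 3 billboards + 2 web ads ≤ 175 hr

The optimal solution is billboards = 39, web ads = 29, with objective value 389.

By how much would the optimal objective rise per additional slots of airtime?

Both airtime and production are binding at x*.
The binding rows give the dual system: 2·y_airtime + 3·y_production = 7 and 1·y_airtime + 2·y_production = 4.
Solving: y_airtime = 2, y_production = 1.
Shadow price of airtime = 2.

2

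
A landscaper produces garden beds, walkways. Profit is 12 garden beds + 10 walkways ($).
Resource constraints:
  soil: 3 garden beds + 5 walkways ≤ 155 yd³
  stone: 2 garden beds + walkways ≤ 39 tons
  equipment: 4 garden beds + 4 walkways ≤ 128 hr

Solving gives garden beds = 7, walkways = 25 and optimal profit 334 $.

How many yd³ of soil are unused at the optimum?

soil used = 3·7 + 5·25 = 146; slack = 155 − 146 = 9.

9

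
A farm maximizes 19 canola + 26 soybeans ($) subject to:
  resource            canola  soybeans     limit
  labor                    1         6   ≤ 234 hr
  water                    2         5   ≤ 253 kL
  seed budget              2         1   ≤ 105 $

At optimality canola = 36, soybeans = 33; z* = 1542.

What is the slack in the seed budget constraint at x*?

seed budget used = 2·36 + 1·33 = 105; slack = 105 − 105 = 0.

0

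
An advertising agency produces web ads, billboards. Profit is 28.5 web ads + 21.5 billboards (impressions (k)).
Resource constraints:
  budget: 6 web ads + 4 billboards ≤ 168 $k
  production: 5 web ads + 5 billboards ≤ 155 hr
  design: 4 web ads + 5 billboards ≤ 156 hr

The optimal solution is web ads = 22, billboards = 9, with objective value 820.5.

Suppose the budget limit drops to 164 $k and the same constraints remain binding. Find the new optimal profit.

806.5

Binding: budget and production. Non-binding: design (23 unused).
Slack constraints have shadow price 0 (complementary slackness).
The binding rows give the dual system: 6·y_budget + 5·y_production = 28.5 and 4·y_budget + 5·y_production = 21.5.
Solving: y_budget = 3.5, y_production = 1.5.
Δz = y_budget·Δb = 3.5 × (-4) = -14, so new z* = 820.5 − 14 = 806.5.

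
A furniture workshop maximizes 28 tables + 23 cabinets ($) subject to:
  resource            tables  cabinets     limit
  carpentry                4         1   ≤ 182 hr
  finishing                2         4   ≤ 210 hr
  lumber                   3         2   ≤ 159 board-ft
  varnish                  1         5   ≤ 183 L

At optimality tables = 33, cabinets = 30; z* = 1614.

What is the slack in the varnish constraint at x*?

0

varnish used = 1·33 + 5·30 = 183; slack = 183 − 183 = 0.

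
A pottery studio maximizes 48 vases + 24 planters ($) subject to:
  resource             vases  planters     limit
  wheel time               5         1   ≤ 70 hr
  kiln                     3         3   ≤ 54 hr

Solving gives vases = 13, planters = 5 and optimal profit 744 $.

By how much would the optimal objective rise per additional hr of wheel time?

At the optimum: wheel time uses 70 of 70 (binding); kiln uses 54 of 54 (binding).
The binding rows give the dual system: 5·y_wheel time + 3·y_kiln = 48 and 1·y_wheel time + 3·y_kiln = 24.
Solving: y_wheel time = 6, y_kiln = 6.
Shadow price of wheel time = 6.

6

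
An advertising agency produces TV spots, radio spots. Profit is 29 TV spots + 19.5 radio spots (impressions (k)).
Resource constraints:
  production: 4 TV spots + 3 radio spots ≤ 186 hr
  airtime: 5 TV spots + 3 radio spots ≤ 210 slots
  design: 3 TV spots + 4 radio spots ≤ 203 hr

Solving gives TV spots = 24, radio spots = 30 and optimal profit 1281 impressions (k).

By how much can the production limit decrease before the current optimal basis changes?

Binding constraints: production, airtime. The basis is B = [[4,3],[5,3]] with det -3.
Per unit decrease in production, x* moves by d = (1, -1.6667).
The basis stays optimal until radio spots reaches 0; allowable decrease = 18 hr.

18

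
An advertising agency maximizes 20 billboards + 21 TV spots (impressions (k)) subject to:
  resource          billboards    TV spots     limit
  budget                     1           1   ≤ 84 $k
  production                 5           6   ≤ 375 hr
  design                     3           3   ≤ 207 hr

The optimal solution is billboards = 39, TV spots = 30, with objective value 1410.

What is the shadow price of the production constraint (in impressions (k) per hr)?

At the optimum: budget uses 69 of 84 (slack = 15); production uses 375 of 375 (binding); design uses 207 of 207 (binding).
By complementary slackness, y = 0 for the non-binding constraint.
The binding rows give the dual system: 5·y_production + 3·y_design = 20 and 6·y_production + 3·y_design = 21.
This yields shadow prices y_production = 1, y_design = 5.
Shadow price of production = 1.

1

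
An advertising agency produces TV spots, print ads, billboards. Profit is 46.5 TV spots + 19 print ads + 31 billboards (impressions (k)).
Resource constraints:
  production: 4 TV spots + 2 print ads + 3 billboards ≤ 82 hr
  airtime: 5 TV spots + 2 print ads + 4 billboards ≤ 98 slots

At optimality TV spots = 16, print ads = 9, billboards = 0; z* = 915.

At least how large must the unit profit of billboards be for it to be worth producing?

At the optimum: production uses 82 of 82 (binding); airtime uses 98 of 98 (binding).
From A_Bᵀ y = c: 4·y_production + 5·y_airtime = 46.5; 2·y_production + 2·y_airtime = 19.
This yields shadow prices y_production = 1, y_airtime = 8.5.
billboards enters the basis when its profit ≥ yᵀa₃ = 1·3 + 8.5·4 = 37.

37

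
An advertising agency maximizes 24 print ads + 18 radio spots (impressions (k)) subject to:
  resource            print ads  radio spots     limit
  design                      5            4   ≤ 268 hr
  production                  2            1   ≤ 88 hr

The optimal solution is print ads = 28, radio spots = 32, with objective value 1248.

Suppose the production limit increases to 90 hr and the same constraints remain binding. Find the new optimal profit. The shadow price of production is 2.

Δb = 2, so new z* = 1248 + (2)·(2) = 1248 + 4 = 1252.

1252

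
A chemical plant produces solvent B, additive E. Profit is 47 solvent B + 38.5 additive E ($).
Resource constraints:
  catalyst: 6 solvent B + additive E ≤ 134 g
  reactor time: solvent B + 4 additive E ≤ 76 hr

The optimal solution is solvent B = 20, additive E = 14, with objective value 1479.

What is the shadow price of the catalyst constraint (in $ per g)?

6.5

Both catalyst and reactor time are binding at x*.
From A_Bᵀ y = c: 6·y_catalyst + 1·y_reactor time = 47; 1·y_catalyst + 4·y_reactor time = 38.5.
Solving: y_catalyst = 6.5, y_reactor time = 8.
Shadow price of catalyst = 6.5.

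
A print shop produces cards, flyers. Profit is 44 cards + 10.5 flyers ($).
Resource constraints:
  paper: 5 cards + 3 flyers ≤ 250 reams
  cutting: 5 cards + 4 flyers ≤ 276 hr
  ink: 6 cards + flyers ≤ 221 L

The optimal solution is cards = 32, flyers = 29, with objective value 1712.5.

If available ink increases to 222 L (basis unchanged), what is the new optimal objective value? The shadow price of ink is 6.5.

1719

Δb = 1, so new z* = 1712.5 + (6.5)·(1) = 1712.5 + 6.5 = 1719.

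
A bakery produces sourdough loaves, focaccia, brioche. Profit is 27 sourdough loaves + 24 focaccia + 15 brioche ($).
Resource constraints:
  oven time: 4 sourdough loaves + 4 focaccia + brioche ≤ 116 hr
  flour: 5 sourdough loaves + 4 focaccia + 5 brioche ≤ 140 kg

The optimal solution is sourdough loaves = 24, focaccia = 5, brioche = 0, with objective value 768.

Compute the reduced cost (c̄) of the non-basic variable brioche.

-3

At the optimum: oven time uses 116 of 116 (binding); flour uses 140 of 140 (binding).
The binding rows give the dual system: 4·y_oven time + 5·y_flour = 27 and 4·y_oven time + 4·y_flour = 24.
This yields shadow prices y_oven time = 3, y_flour = 3.
Reduced cost of brioche: c₃ − yᵀa₃ = 15 − (3·1 + 3·5) = 15 − 18 = -3.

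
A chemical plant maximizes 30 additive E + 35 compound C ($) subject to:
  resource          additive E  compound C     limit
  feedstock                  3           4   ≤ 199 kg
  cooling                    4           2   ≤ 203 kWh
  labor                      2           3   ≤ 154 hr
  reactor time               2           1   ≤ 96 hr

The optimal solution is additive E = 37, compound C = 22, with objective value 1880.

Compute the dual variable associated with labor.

0

At the optimum: feedstock uses 199 of 199 (binding); cooling uses 192 of 203 (slack = 11); labor uses 140 of 154 (slack = 14); reactor time uses 96 of 96 (binding).
Since cooling, labor are not tight, their duals are 0.
From A_Bᵀ y = c: 3·y_feedstock + 2·y_reactor time = 30; 4·y_feedstock + 1·y_reactor time = 35.
→ y_feedstock = 8 and y_reactor time = 3.
Shadow price of labor = 0.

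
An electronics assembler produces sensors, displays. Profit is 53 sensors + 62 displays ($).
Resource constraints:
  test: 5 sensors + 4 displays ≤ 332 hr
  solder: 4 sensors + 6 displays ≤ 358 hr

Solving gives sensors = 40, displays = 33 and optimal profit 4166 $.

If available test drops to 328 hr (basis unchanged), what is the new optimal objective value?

4146

Check each constraint at x*: test 332/332 (tight); solder 358/358 (tight).
The binding rows give the dual system: 5·y_test + 4·y_solder = 53 and 4·y_test + 6·y_solder = 62.
→ y_test = 5 and y_solder = 7.
Δz = y_test·Δb = 5 × (-4) = -20, so new z* = 4166 − 20 = 4146.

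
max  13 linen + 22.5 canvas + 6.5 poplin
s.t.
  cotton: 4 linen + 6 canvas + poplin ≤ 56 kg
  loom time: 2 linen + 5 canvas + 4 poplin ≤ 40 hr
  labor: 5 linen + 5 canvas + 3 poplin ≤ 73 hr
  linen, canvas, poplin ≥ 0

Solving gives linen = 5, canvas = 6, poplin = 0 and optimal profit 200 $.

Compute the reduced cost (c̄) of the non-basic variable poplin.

At the optimum: cotton uses 56 of 56 (binding); loom time uses 40 of 40 (binding); labor uses 55 of 73 (slack = 18).
Since labor is not tight, its dual is 0.
The binding rows give the dual system: 4·y_cotton + 2·y_loom time = 13 and 6·y_cotton + 5·y_loom time = 22.5.
→ y_cotton = 2.5 and y_loom time = 1.5.
Reduced cost of poplin: c₃ − yᵀa₃ = 6.5 − (2.5·1 + 1.5·4) = 6.5 − 8.5 = -2.

-2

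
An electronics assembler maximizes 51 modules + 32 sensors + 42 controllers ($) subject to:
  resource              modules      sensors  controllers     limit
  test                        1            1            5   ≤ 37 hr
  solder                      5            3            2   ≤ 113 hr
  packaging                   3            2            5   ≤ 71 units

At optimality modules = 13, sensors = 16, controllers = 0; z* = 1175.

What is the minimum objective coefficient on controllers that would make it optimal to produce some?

Binding: solder and packaging. Non-binding: test (8 unused).
Since test is not tight, its dual is 0.
The binding rows give the dual system: 5·y_solder + 3·y_packaging = 51 and 3·y_solder + 2·y_packaging = 32.
→ y_solder = 6 and y_packaging = 7.
controllers enters the basis when its profit ≥ yᵀa₃ = 6·2 + 7·5 = 47.

47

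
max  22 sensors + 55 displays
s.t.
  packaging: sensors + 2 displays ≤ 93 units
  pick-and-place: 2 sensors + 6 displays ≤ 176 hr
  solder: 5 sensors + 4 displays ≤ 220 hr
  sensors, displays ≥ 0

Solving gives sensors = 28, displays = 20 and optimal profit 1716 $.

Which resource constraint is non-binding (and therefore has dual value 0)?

packaging

packaging: 68/93 (slack 25)
pick-and-place: 176/176 (binding)
solder: 220/220 (binding)
By complementary slackness, a constraint with positive slack has shadow price 0 → packaging.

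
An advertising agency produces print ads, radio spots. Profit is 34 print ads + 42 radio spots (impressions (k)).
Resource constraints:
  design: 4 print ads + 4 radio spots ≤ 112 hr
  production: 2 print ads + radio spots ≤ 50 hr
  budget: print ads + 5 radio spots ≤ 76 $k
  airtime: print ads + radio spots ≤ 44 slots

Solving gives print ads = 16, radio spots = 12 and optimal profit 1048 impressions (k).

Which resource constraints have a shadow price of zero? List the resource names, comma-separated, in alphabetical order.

airtime, production

design: 112/112 (binding)
production: 44/50 (slack 6)
budget: 76/76 (binding)
airtime: 28/44 (slack 16)
By complementary slackness, a constraint with positive slack has shadow price 0 → airtime, production.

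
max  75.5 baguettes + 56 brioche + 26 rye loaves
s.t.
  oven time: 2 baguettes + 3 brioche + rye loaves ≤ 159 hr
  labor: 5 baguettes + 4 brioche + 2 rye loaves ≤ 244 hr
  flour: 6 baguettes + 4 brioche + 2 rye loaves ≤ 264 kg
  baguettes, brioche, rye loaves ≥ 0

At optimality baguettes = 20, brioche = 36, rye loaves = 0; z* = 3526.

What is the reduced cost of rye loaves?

-2

Check each constraint at x*: oven time 148/159 (slack 11); labor 244/244 (tight); flour 264/264 (tight).
By complementary slackness, y = 0 for the non-binding constraint.
From A_Bᵀ y = c: 5·y_labor + 6·y_flour = 75.5; 4·y_labor + 4·y_flour = 56.
Solving: y_labor = 8.5, y_flour = 5.5.
Reduced cost of rye loaves: c₃ − yᵀa₃ = 26 − (8.5·2 + 5.5·2) = 26 − 28 = -2.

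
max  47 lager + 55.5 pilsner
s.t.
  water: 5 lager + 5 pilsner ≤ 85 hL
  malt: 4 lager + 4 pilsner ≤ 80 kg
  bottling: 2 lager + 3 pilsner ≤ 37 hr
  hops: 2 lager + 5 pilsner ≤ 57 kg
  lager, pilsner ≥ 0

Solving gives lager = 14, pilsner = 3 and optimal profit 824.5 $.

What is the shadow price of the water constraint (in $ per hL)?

Binding: water and bottling. Non-binding: malt (12 unused), hops (14 unused).
Since malt, hops are not tight, their duals are 0.
The binding rows give the dual system: 5·y_water + 2·y_bottling = 47 and 5·y_water + 3·y_bottling = 55.5.
This yields shadow prices y_water = 6, y_bottling = 8.5.
Shadow price of water = 6.

6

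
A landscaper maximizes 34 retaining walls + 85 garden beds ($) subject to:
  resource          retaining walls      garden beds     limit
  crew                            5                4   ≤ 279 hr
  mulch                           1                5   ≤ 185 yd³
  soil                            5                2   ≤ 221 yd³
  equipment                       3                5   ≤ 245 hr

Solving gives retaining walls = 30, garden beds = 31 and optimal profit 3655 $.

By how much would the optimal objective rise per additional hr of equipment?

8.5

Binding: mulch and equipment. Non-binding: crew (5 unused), soil (9 unused).
By complementary slackness, y = 0 for the non-binding constraints.
Dual feasibility on the basic columns requires 1·y_mulch + 3·y_equipment = 34, 5·y_mulch + 5·y_equipment = 85.
This yields shadow prices y_mulch = 8.5, y_equipment = 8.5.
Shadow price of equipment = 8.5.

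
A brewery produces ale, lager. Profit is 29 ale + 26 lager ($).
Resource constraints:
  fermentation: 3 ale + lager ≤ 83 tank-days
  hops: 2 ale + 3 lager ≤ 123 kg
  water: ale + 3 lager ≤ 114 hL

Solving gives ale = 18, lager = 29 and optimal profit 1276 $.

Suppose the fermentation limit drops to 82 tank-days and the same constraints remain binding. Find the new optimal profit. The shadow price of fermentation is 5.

Δb = -1, so new z* = 1276 + (5)·(-1) = 1276 − 5 = 1271.

1271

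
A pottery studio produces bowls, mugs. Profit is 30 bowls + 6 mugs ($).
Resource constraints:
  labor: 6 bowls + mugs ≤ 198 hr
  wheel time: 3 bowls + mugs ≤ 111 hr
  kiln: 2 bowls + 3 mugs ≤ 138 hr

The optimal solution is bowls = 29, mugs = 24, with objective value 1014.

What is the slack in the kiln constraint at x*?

kiln used = 2·29 + 3·24 = 130; slack = 138 − 130 = 8.

8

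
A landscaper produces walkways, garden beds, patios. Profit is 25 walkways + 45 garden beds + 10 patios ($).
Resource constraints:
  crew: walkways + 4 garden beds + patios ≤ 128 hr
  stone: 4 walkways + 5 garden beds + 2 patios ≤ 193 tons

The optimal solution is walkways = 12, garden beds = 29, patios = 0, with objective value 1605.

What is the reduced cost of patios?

-5

At the optimum: crew uses 128 of 128 (binding); stone uses 193 of 193 (binding).
The binding rows give the dual system: 1·y_crew + 4·y_stone = 25 and 4·y_crew + 5·y_stone = 45.
This yields shadow prices y_crew = 5, y_stone = 5.
Reduced cost of patios: c₃ − yᵀa₃ = 10 − (5·1 + 5·2) = 10 − 15 = -5.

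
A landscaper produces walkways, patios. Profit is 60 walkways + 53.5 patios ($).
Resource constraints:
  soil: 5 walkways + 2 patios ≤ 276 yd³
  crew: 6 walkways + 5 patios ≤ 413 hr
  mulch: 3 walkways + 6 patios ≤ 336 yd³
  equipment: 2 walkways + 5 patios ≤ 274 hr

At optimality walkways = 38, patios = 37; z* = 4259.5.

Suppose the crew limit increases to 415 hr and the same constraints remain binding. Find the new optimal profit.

Check each constraint at x*: soil 264/276 (slack 12); crew 413/413 (tight); mulch 336/336 (tight); equipment 261/274 (slack 13).
By complementary slackness, y = 0 for the non-binding constraints.
Dual feasibility on the basic columns requires 6·y_crew + 3·y_mulch = 60, 5·y_crew + 6·y_mulch = 53.5.
Solving: y_crew = 9.5, y_mulch = 1.
Δz = y_crew·Δb = 9.5 × (2) = 19, so new z* = 4259.5 + 19 = 4278.5.

4278.5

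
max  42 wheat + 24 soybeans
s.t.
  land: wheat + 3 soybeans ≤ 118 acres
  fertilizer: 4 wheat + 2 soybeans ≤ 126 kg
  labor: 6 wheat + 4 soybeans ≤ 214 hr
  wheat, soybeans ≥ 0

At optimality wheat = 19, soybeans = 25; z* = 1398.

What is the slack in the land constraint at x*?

24

land used = 1·19 + 3·25 = 94; slack = 118 − 94 = 24.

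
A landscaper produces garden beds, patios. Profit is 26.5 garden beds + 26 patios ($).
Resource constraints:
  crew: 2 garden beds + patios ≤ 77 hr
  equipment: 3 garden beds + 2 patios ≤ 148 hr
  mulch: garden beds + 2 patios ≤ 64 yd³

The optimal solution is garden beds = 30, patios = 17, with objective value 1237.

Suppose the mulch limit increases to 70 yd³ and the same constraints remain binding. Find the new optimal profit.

Check each constraint at x*: crew 77/77 (tight); equipment 124/148 (slack 24); mulch 64/64 (tight).
By complementary slackness, y = 0 for the non-binding constraint.
Dual feasibility on the basic columns requires 2·y_crew + 1·y_mulch = 26.5, 1·y_crew + 2·y_mulch = 26.
→ y_crew = 9 and y_mulch = 8.5.
Δz = y_mulch·Δb = 8.5 × (6) = 51, so new z* = 1237 + 51 = 1288.

1288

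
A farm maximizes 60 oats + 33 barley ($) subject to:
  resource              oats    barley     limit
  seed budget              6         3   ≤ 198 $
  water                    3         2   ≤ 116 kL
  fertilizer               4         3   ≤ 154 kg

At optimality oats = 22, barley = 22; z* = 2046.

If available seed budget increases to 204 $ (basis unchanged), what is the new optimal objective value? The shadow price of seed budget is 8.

2094

Δb = 6, so new z* = 2046 + (8)·(6) = 2046 + 48 = 2094.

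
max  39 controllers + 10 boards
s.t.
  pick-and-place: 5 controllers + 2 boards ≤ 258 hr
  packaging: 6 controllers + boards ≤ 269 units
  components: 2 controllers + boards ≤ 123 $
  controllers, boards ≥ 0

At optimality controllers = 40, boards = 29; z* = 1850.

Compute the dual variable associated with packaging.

Binding: pick-and-place and packaging. Non-binding: components (14 unused).
Slack constraints have shadow price 0 (complementary slackness).
Dual feasibility on the basic columns requires 5·y_pick-and-place + 6·y_packaging = 39, 2·y_pick-and-place + 1·y_packaging = 10.
This yields shadow prices y_pick-and-place = 3, y_packaging = 4.
Shadow price of packaging = 4.

4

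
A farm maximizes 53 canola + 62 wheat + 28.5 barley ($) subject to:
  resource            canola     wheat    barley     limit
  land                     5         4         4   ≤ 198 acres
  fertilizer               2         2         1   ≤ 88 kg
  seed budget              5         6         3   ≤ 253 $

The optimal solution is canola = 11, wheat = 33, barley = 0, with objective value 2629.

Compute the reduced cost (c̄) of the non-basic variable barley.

-2.5

Binding: fertilizer and seed budget. Non-binding: land (11 unused).
Since land is not tight, its dual is 0.
From A_Bᵀ y = c: 2·y_fertilizer + 5·y_seed budget = 53; 2·y_fertilizer + 6·y_seed budget = 62.
This yields shadow prices y_fertilizer = 4, y_seed budget = 9.
Reduced cost of barley: c₃ − yᵀa₃ = 28.5 − (4·1 + 9·3) = 28.5 − 31 = -2.5.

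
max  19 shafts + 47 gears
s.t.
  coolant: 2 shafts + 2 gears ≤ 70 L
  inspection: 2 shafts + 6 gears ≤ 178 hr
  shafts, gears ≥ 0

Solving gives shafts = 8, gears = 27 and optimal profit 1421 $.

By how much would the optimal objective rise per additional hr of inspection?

7

Both coolant and inspection are binding at x*.
The binding rows give the dual system: 2·y_coolant + 2·y_inspection = 19 and 2·y_coolant + 6·y_inspection = 47.
→ y_coolant = 2.5 and y_inspection = 7.
Shadow price of inspection = 7.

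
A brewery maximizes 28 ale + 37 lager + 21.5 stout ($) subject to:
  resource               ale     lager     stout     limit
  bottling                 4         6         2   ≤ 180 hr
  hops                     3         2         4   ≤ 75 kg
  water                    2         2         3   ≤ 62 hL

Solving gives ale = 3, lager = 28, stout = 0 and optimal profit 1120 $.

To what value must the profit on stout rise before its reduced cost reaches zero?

24

Binding: bottling and water. Non-binding: hops (10 unused).
By complementary slackness, y = 0 for the non-binding constraint.
Dual feasibility on the basic columns requires 4·y_bottling + 2·y_water = 28, 6·y_bottling + 2·y_water = 37.
→ y_bottling = 4.5 and y_water = 5.
stout enters the basis when its profit ≥ yᵀa₃ = 4.5·2 + 5·3 = 24.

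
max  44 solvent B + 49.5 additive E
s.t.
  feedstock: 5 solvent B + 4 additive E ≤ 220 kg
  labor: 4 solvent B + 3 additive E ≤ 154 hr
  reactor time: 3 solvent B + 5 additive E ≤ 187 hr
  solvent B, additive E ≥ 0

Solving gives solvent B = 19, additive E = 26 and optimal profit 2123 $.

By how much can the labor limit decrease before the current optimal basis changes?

41.8

Binding constraints: labor, reactor time. The basis is B = [[4,3],[3,5]] with det 11.
Per unit decrease in labor, x* moves by d = (-0.4545, 0.2727).
The basis stays optimal until solvent B reaches 0; allowable decrease = 41.8 hr.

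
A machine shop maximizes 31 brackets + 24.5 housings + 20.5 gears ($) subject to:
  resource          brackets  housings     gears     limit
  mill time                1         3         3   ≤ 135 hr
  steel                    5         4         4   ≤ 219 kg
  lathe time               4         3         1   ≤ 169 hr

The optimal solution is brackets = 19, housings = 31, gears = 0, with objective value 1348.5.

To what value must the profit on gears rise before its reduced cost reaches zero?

At the optimum: mill time uses 112 of 135 (slack = 23); steel uses 219 of 219 (binding); lathe time uses 169 of 169 (binding).
Since mill time is not tight, its dual is 0.
The binding rows give the dual system: 5·y_steel + 4·y_lathe time = 31 and 4·y_steel + 3·y_lathe time = 24.5.
→ y_steel = 5 and y_lathe time = 1.5.
gears enters the basis when its profit ≥ yᵀa₃ = 5·4 + 1.5·1 = 21.5.

21.5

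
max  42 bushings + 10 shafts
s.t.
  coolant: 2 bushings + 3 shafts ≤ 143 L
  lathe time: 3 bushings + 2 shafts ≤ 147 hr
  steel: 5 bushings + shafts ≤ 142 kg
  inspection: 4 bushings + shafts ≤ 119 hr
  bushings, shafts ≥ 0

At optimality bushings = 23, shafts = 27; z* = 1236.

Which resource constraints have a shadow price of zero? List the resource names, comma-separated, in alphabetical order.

coolant, lathe time

coolant: 127/143 (slack 16)
lathe time: 123/147 (slack 24)
steel: 142/142 (binding)
inspection: 119/119 (binding)
By complementary slackness, a constraint with positive slack has shadow price 0 → coolant, lathe time.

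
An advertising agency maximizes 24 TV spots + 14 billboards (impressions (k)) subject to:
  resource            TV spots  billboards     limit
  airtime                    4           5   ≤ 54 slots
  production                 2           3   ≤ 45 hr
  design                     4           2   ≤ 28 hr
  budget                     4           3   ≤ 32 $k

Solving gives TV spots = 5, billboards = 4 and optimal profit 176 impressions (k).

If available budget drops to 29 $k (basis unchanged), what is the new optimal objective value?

Check each constraint at x*: airtime 40/54 (slack 14); production 22/45 (slack 23); design 28/28 (tight); budget 32/32 (tight).
Since airtime, production are not tight, their duals are 0.
The binding rows give the dual system: 4·y_design + 4·y_budget = 24 and 2·y_design + 3·y_budget = 14.
→ y_design = 4 and y_budget = 2.
Δz = y_budget·Δb = 2 × (-3) = -6, so new z* = 176 − 6 = 170.

170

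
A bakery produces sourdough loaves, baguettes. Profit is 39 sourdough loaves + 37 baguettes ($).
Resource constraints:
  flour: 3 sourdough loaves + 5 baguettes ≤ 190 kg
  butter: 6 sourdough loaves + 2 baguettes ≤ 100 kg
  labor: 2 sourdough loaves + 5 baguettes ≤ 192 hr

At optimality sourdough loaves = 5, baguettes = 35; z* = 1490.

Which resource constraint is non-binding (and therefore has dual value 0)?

labor

flour: 190/190 (binding)
butter: 100/100 (binding)
labor: 185/192 (slack 7)
By complementary slackness, a constraint with positive slack has shadow price 0 → labor.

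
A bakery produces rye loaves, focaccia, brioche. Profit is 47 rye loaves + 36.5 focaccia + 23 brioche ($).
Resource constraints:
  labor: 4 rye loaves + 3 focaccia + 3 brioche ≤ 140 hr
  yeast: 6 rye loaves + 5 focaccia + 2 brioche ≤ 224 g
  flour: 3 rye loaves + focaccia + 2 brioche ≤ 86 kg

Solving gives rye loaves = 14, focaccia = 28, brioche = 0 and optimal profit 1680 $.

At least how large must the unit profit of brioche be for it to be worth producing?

29

Check each constraint at x*: labor 140/140 (tight); yeast 224/224 (tight); flour 70/86 (slack 16).
Since flour is not tight, its dual is 0.
Dual feasibility on the basic columns requires 4·y_labor + 6·y_yeast = 47, 3·y_labor + 5·y_yeast = 36.5.
Solving: y_labor = 8, y_yeast = 2.5.
brioche enters the basis when its profit ≥ yᵀa₃ = 8·3 + 2.5·2 = 29.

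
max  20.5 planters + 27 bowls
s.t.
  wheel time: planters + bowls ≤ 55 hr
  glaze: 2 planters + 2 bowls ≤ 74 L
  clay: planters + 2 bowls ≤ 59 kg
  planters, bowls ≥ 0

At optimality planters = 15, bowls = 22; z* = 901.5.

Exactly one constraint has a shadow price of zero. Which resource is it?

wheel time: 37/55 (slack 18)
glaze: 74/74 (binding)
clay: 59/59 (binding)
By complementary slackness, a constraint with positive slack has shadow price 0 → wheel time.

wheel time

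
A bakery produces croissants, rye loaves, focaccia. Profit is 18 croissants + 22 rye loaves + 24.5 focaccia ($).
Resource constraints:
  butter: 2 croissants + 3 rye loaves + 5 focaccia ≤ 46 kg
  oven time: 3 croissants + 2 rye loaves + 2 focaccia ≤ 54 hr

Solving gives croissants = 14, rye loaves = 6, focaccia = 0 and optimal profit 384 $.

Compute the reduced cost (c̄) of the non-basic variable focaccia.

-9.5

At the optimum: butter uses 46 of 46 (binding); oven time uses 54 of 54 (binding).
From A_Bᵀ y = c: 2·y_butter + 3·y_oven time = 18; 3·y_butter + 2·y_oven time = 22.
→ y_butter = 6 and y_oven time = 2.
Reduced cost of focaccia: c₃ − yᵀa₃ = 24.5 − (6·5 + 2·2) = 24.5 − 34 = -9.5.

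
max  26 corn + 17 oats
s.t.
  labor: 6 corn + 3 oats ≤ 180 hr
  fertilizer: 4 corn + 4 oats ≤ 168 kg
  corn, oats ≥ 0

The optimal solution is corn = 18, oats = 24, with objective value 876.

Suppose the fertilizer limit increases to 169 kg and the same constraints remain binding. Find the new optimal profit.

878

Check each constraint at x*: labor 180/180 (tight); fertilizer 168/168 (tight).
The binding rows give the dual system: 6·y_labor + 4·y_fertilizer = 26 and 3·y_labor + 4·y_fertilizer = 17.
Solving: y_labor = 3, y_fertilizer = 2.
Δz = y_fertilizer·Δb = 2 × (1) = 2, so new z* = 876 + 2 = 878.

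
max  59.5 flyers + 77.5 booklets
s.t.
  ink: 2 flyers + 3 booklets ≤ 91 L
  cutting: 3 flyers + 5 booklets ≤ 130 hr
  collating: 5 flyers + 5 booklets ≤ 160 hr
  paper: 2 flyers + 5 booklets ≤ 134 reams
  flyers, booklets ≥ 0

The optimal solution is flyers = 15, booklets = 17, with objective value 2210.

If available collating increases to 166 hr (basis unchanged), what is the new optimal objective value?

At the optimum: ink uses 81 of 91 (slack = 10); cutting uses 130 of 130 (binding); collating uses 160 of 160 (binding); paper uses 115 of 134 (slack = 19).
Slack constraints have shadow price 0 (complementary slackness).
From A_Bᵀ y = c: 3·y_cutting + 5·y_collating = 59.5; 5·y_cutting + 5·y_collating = 77.5.
→ y_cutting = 9 and y_collating = 6.5.
Δz = y_collating·Δb = 6.5 × (6) = 39, so new z* = 2210 + 39 = 2249.

2249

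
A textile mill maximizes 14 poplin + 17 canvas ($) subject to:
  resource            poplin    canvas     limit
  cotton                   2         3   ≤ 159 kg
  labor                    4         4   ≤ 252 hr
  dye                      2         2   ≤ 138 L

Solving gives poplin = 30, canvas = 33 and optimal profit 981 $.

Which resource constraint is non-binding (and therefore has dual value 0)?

cotton: 159/159 (binding)
labor: 252/252 (binding)
dye: 126/138 (slack 12)
By complementary slackness, a constraint with positive slack has shadow price 0 → dye.

dye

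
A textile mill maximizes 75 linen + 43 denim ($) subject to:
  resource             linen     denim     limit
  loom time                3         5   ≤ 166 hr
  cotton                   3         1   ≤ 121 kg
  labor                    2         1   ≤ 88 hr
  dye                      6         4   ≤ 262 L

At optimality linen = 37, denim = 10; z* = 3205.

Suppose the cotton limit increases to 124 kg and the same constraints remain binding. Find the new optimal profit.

3226

At the optimum: loom time uses 161 of 166 (slack = 5); cotton uses 121 of 121 (binding); labor uses 84 of 88 (slack = 4); dye uses 262 of 262 (binding).
Slack constraints have shadow price 0 (complementary slackness).
Dual feasibility on the basic columns requires 3·y_cotton + 6·y_dye = 75, 1·y_cotton + 4·y_dye = 43.
→ y_cotton = 7 and y_dye = 9.
Δz = y_cotton·Δb = 7 × (3) = 21, so new z* = 3205 + 21 = 3226.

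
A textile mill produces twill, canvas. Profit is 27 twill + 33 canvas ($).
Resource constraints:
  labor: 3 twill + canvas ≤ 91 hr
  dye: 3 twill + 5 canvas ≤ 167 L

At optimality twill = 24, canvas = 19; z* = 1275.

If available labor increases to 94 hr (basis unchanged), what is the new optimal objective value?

Check each constraint at x*: labor 91/91 (tight); dye 167/167 (tight).
From A_Bᵀ y = c: 3·y_labor + 3·y_dye = 27; 1·y_labor + 5·y_dye = 33.
→ y_labor = 3 and y_dye = 6.
Δz = y_labor·Δb = 3 × (3) = 9, so new z* = 1275 + 9 = 1284.

1284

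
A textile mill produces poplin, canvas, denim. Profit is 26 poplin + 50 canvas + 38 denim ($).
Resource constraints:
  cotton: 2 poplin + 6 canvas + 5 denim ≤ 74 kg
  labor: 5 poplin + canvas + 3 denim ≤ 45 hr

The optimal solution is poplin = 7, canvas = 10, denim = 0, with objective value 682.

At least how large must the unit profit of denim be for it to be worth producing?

46

Both cotton and labor are binding at x*.
Dual feasibility on the basic columns requires 2·y_cotton + 5·y_labor = 26, 6·y_cotton + 1·y_labor = 50.
This yields shadow prices y_cotton = 8, y_labor = 2.
denim enters the basis when its profit ≥ yᵀa₃ = 8·5 + 2·3 = 46.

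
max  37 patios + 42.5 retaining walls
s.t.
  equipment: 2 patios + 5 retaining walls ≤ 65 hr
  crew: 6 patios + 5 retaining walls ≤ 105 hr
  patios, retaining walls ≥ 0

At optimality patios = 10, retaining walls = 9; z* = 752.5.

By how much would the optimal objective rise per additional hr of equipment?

Both equipment and crew are binding at x*.
Dual feasibility on the basic columns requires 2·y_equipment + 6·y_crew = 37, 5·y_equipment + 5·y_crew = 42.5.
This yields shadow prices y_equipment = 3.5, y_crew = 5.
Shadow price of equipment = 3.5.

3.5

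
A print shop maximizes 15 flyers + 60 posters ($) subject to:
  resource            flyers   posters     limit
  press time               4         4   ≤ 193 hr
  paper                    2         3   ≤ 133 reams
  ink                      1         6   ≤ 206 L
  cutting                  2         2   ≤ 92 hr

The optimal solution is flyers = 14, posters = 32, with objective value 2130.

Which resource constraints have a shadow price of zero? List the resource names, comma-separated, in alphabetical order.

paper, press time

press time: 184/193 (slack 9)
paper: 124/133 (slack 9)
ink: 206/206 (binding)
cutting: 92/92 (binding)
By complementary slackness, a constraint with positive slack has shadow price 0 → paper, press time.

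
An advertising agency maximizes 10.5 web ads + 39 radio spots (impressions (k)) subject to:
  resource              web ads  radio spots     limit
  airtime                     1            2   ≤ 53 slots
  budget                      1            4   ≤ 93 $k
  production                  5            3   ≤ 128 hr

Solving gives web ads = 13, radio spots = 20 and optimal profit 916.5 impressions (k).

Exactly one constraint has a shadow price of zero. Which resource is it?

airtime: 53/53 (binding)
budget: 93/93 (binding)
production: 125/128 (slack 3)
By complementary slackness, a constraint with positive slack has shadow price 0 → production.

production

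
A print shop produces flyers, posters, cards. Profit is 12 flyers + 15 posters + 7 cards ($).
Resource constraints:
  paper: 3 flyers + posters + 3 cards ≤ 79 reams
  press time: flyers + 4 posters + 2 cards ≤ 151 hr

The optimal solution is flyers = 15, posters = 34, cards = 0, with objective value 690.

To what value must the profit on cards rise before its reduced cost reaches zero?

Both paper and press time are binding at x*.
Dual feasibility on the basic columns requires 3·y_paper + 1·y_press time = 12, 1·y_paper + 4·y_press time = 15.
→ y_paper = 3 and y_press time = 3.
cards enters the basis when its profit ≥ yᵀa₃ = 3·3 + 3·2 = 15.

15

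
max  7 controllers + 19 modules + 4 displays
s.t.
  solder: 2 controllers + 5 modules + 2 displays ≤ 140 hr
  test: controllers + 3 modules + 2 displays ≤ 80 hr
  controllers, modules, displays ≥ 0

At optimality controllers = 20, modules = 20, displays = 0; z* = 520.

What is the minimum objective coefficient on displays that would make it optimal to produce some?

10

Check each constraint at x*: solder 140/140 (tight); test 80/80 (tight).
From A_Bᵀ y = c: 2·y_solder + 1·y_test = 7; 5·y_solder + 3·y_test = 19.
Solving: y_solder = 2, y_test = 3.
displays enters the basis when its profit ≥ yᵀa₃ = 2·2 + 3·2 = 10.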